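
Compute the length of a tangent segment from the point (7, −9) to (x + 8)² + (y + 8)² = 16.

With centre O = (−8, −8), |OP|² = 226 and r² = 16.
The tangent meets the radius at right angles, so tangent² = |PO|² − r² = 226 − 16 = 210.

√210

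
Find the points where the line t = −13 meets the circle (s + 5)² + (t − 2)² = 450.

Express t = −13 and substitute into the circle:
s² + 10s − 200 = 0
s = 10 or s = −20, giving (10, −13) and (−20, −13).

(−20, −13) and (10, −13)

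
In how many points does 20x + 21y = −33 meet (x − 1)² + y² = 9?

2

Substituting the line into the circle gives 841x² + 438x − 2439 = 0.
Discriminant = (438)² − 4·841·(−2439) = 8396640 > 0.
Two real roots: the line is a secant.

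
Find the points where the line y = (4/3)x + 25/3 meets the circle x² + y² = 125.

(−10, −5) and (2, 11)

Express y = (25 + 4x)/3 and substitute into the circle:
25x² + 200x − 500 = 0  ⟹  x² + 8x − 20 = 0
x = 2 or x = −10, giving (2, 11) and (−10, −5).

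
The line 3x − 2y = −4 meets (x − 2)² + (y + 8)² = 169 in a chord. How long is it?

Substitute y = (4 + 3x)/2:
13x² + 104x − 260 = 0  ⟹  x² + 8x − 20 = 0
x = 2 or x = −10, giving (2, 5) and (−10, −13).
|(2, 5) − (−10, −13)| = √((12)² + (18)²) = 6√13.

6√13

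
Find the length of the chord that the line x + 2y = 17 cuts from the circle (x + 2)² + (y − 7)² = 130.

Express y = (17 − x)/2 and substitute into the circle:
5x² + 10x − 495 = 0  ⟹  x² + 2x − 99 = 0
x = 9 or x = −11, giving (9, 4) and (−11, 14).
Chord length = distance between (9, 4) and (−11, 14) = √500 = 10√5.

10√5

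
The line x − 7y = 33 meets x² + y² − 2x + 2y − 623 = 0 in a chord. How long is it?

From the line, y = (−33 + x)/7. Substituting:
50x² − 150x − 29900 = 0  ⟹  x² − 3x − 598 = 0
x = 26 or x = −23, giving (26, −1) and (−23, −8).
Chord length = distance between (26, −1) and (−23, −8) = √2450 = 35√2.

35√2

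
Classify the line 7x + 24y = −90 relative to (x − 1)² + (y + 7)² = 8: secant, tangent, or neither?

neither

Substituting the line into the circle gives 625x² − 2244x + 2052 = 0.
Δ = 5035536 − 5130000 = −94464.
No real roots: the line does not meet the circle.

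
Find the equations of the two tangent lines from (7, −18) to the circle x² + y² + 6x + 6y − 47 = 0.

A line y − (−18) = m(x − (7)) is tangent when its distance from (−3, −3) is √65:
(−10m − (15))² = 65(m² + 1)
7m² + 60m + 32 = 0, so m = −8 or m = −4/7.
With m = −8: 8x + y = 38. With m = −4/7: 4x + 7y = −98.

8x + y = 38 and 4x + 7y = −98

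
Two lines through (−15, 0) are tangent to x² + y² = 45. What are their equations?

Let a tangent through (−15, 0) have slope m. Its distance from (0, 0) must equal 3√5:
[m·(15) − (0)]² = 45(m² + 1)
4m² − 1 = 0, so m = 1/2 or m = −1/2.
With m = 1/2: x − 2y = −15. With m = −1/2: x + 2y = −15.

x − 2y = −15 and x + 2y = −15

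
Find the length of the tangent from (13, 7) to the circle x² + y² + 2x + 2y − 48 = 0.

With centre O = (−1, −1), |OP|² = 260 and r² = 50.
Power of the point: PT² = |PO|² − r² = 210, so PT = √210.

√210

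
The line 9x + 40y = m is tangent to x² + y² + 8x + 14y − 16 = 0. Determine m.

For a tangent, require d(centre, line) = r = 9.
|9·(−4) + 40·(−7) − m| / √1681 = 9
|m − (−316)| = 9·41, so m = 53 or m = −685.

m = −685 or m = 53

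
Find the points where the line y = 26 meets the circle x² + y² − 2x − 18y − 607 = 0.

(−19, 26) and (21, 26)

Express y = 26 and substitute into the circle:
x² − 2x − 399 = 0
x = 21 or x = −19, giving (21, 26) and (−19, 26).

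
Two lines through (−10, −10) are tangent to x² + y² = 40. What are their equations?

3x − y = −20 and x − 3y = 20

A line y − (−10) = m(x − (−10)) is tangent when its distance from (0, 0) is 2√10:
(10m − (10))² = 40(m² + 1)
3m² − 10m + 3 = 0, so m = 3 or m = 1/3.
With m = 3: 3x − y = −20. With m = 1/3: x − 3y = 20.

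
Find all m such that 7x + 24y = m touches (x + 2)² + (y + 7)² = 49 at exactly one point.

m = −357 or m = −7

Tangency holds when the distance from the centre (−2, −7) to the line equals the radius 7:
|7·(−2) + 24·(−7) − m| / √625 = 7
|m − (−182)| = 7·25, so m = −7 or m = −357.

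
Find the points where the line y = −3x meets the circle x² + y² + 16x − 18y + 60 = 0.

(−6, 18) and (−1, 3)

From the line, y = −3x. Substituting:
10x² + 70x + 60 = 0  ⟹  x² + 7x + 6 = 0
x = −1 or x = −6, giving (−1, 3) and (−6, 18).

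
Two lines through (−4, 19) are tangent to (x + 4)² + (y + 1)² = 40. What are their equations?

A line y − (19) = m(x − (−4)) is tangent when its distance from (−4, −1) is 2√10:
(0m − (−20))² = 40(m² + 1)
m² − 9 = 0, so m = −3 or m = 3.
With m = −3: 3x + y = 7. With m = 3: 3x − y = −31.

3x + y = 7 and 3x − y = −31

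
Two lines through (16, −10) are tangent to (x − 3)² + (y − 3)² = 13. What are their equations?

3x + 2y = 28 and 2x + 3y = 2

Let a tangent through (16, −10) have slope m. Its distance from (3, 3) must equal √13:
[m·(−13) − (13)]² = 13(m² + 1)
6m² + 13m + 6 = 0, so m = −3/2 or m = −2/3.
With m = −3/2: 3x + 2y = 28. With m = −2/3: 2x + 3y = 2.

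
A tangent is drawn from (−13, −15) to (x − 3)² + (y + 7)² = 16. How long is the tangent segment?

With centre O = (3, −7), |OP|² = 320 and r² = 16.
By the tangent–radius right angle, tangent length = √(|PO|² − r²) = √304 = 4√19.

4√19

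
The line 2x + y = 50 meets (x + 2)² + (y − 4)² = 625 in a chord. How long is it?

10√5

The distance from (−2, 4) to the line is 50/√5, and r² = 625.
Chord = 2√(r² − d²) = 2·√(125) = 10√5.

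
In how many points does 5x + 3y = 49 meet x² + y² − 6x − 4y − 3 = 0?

Substituting the line into the circle gives 34x² − 484x + 1786 = 0.
Discriminant = (−484)² − 4·34·(1786) = −8640 < 0.
No real roots: the line does not meet the circle.

0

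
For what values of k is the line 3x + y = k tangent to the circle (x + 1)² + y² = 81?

Tangency holds when the distance from the centre (−1, 0) to the line equals the radius 9:
|3·(−1) + 1·0 − k| / √10 = 9
|k − (−3)| = 9√10.

k = −3 ± 9√10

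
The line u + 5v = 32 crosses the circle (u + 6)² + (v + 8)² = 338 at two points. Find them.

Express v = (32 − u)/5 and substitute into the circle:
26u² + 156u − 2366 = 0  ⟹  u² + 6u − 91 = 0
u = 7 or u = −13, giving (7, 5) and (−13, 9).

(−13, 9) and (7, 5)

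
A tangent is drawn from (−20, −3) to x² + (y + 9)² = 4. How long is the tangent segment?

Centre (0, −9), r² = 4. |PO|² = (−20)² + (6)² = 436.
Power of the point: PT² = |PO|² − r² = 432, so PT = 12√3.

12√3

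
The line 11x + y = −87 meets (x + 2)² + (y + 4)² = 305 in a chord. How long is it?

3√122

Centre (−2, −4), r² = 305. Perpendicular distance d from centre to line = |61| / √122 = 61/√122.
Half the chord is √(r² − d²) = √(549/2), so the full chord is 3√122.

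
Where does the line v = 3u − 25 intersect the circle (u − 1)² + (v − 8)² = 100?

Substitute v = 3u − 25:
10u² − 200u + 990 = 0  ⟹  u² − 20u + 99 = 0
u = 11 or u = 9, giving (11, 8) and (9, 2).

(9, 2) and (11, 8)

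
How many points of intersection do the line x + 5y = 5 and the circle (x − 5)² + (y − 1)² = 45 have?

Substituting the line into the circle gives 26x² − 250x − 500 = 0.
Δ = 62500 − (−52000) = 114500.
Two real roots: the line is a secant.

2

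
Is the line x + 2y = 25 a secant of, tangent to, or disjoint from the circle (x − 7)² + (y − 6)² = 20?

secant

Substituting the line into the circle gives 5x² − 82x + 285 = 0.
Discriminant = (−82)² − 4·5·(285) = 1024 > 0.
Two real roots: the line is a secant.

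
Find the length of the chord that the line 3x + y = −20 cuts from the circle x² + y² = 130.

6√10

Express y = −3x − 20 and substitute into the circle:
10x² + 120x + 270 = 0  ⟹  x² + 12x + 27 = 0
x = −3 or x = −9, giving (−3, −11) and (−9, 7).
Chord length = distance between (−3, −11) and (−9, 7) = √360 = 6√10.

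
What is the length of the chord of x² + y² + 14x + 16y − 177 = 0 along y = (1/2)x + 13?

The distance from (−7, −8) to the line is 35/√5, and r² = 290.
Half the chord is √(r² − d²) = √(45), so the full chord is 6√5.

6√5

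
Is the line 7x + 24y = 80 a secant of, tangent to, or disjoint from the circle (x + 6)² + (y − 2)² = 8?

Substituting the line into the circle gives 625x² + 6464x + 17152 = 0.
Discriminant = (6464)² − 4·625·(17152) = −1096704 < 0.
No real roots: the line does not meet the circle.

disjoint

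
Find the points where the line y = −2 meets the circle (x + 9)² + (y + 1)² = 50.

(−16, −2) and (−2, −2)

Express y = −2 and substitute into the circle:
x² + 18x + 32 = 0
x = −2 or x = −16, giving (−2, −2) and (−16, −2).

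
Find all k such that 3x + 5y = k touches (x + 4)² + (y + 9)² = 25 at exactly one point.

k = −57 ± 5√34

For a tangent, require d(centre, line) = r = 5.
|3·(−4) + 5·(−9) − k| / √34 = 5
|k − (−57)| = 5√34.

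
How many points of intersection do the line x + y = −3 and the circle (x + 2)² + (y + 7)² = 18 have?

1

Substituting the line into the circle gives 2x² − 4x + 2 = 0.
Δ = 16 − 16 = 0.
A repeated root: the line is tangent.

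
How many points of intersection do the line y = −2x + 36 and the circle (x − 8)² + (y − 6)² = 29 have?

0

Centre (8, 6), r² = 29. Distance² from centre to line = (−14)²/5 = 196/5.
Since d² > r², the line lies outside the circle.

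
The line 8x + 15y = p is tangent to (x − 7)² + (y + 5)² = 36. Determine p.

For a tangent, require d(centre, line) = r = 6.
|8·7 + 15·(−5) − p| / √289 = 6
|p − (−19)| = 6·17, so p = 83 or p = −121.

p = −121 or p = 83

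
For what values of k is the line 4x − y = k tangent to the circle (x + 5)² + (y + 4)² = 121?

k = −16 ± 11√17

For a tangent, require d(centre, line) = r = 11.
|4·(−5) − 1·(−4) − k| / √17 = 11
|k − (−16)| = 11√17.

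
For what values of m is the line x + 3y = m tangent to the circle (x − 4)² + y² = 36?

m = 4 ± 6√10

The line touches the circle iff its distance from (4, 0) is 6:
|1·4 + 3·0 − m| / √10 = 6
|m − (4)| = 6√10.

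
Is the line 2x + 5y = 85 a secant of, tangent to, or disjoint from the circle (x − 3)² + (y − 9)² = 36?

disjoint

Substituting the line into the circle gives 29x² − 310x + 925 = 0.
Discriminant = (−310)² − 4·29·(925) = −11200 < 0.
No real roots: the line does not meet the circle.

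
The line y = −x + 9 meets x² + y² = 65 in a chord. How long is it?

Express y = −x + 9 and substitute into the circle:
2x² − 18x + 16 = 0  ⟹  x² − 9x + 8 = 0
x = 8 or x = 1, giving (8, 1) and (1, 8).
|(8, 1) − (1, 8)| = √((7)² + (−7)²) = 7√2.

7√2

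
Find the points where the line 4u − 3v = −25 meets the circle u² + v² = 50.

(−7, −1) and (−1, 7)

Express v = (25 + 4u)/3 and substitute into the circle:
25u² + 200u + 175 = 0  ⟹  u² + 8u + 7 = 0
u = −1 or u = −7, giving (−1, 7) and (−7, −1).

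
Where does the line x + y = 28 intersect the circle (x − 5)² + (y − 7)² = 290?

(4, 24) and (22, 6)

Express y = −x + 28 and substitute into the circle:
2x² − 52x + 176 = 0  ⟹  x² − 26x + 88 = 0
x = 22 or x = 4, giving (22, 6) and (4, 24).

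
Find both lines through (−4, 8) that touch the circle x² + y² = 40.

Write the tangent as mx − y + (8 − m·(−4)) = 0 and set its distance from the centre to 2√10:
[m·(4) − (−8)]² = 40(m² + 1)
3m² − 8m − 3 = 0, so m = −1/3 or m = 3.
With m = −1/3: x + 3y = 20. With m = 3: 3x − y = −20.

x + 3y = 20 and 3x − y = −20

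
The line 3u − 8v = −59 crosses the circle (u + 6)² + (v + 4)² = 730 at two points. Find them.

From the line, v = (59 + 3u)/8. Substituting:
73u² + 1314u − 36135 = 0  ⟹  u² + 18u − 495 = 0
u = 15 or u = −33, giving (15, 13) and (−33, −5).

(−33, −5) and (15, 13)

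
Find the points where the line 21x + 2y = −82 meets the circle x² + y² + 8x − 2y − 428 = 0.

(−6, 22) and (−2, −20)

Express y = (−82 − 21x)/2 and substitute into the circle:
445x² + 3560x + 5340 = 0  ⟹  x² + 8x + 12 = 0
x = −2 or x = −6, giving (−2, −20) and (−6, 22).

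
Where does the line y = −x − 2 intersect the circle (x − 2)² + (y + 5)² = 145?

Express y = −x − 2 and substitute into the circle:
2x² − 10x − 132 = 0  ⟹  x² − 5x − 66 = 0
x = 11 or x = −6, giving (11, −13) and (−6, 4).

(−6, 4) and (11, −13)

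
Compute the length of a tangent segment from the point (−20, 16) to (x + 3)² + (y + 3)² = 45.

11√5

With centre O = (−3, −3), |OP|² = 650 and r² = 45.
By the tangent–radius right angle, tangent length = √(|PO|² − r²) = √605 = 11√5.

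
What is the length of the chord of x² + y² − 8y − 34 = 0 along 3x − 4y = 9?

10

The distance from (0, 4) to the line is 25/√25, and r² = 50.
Half the chord is √(r² − d²) = √(25), so the full chord is 10.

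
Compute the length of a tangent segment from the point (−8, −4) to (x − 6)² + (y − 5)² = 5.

4√17

Centre (6, 5), r² = 5. |PO|² = (−14)² + (−9)² = 277.
By the tangent–radius right angle, tangent length = √(|PO|² − r²) = √272 = 4√17.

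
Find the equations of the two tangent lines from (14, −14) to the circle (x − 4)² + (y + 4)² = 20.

x + 2y = −14 and 2x + y = 14

A line y − (−14) = m(x − (14)) is tangent when its distance from (4, −4) is 2√5:
[m·(−10) − (10)]² = 20(m² + 1)
2m² + 5m + 2 = 0, so m = −1/2 or m = −2.
With m = −1/2: x + 2y = −14. With m = −2: 2x + y = 14.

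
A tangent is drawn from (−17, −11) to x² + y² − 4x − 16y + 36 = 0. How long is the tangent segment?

With centre O = (2, 8), |OP|² = 722 and r² = 32.
The tangent meets the radius at right angles, so tangent² = |PO|² − r² = 722 − 32 = 690.

√690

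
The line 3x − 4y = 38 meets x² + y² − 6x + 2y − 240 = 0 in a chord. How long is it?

From the line, y = (−38 + 3x)/4. Substituting:
25x² − 300x − 2700 = 0  ⟹  x² − 12x − 108 = 0
x = 18 or x = −6, giving (18, 4) and (−6, −14).
|(18, 4) − (−6, −14)| = √((24)² + (18)²) = 30.

30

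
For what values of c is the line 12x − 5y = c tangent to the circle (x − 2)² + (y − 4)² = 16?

c = −48 or c = 56

For a tangent, require d(centre, line) = r = 4.
|12·2 − 5·4 − c| / √169 = 4
|c − (4)| = 4·13, so c = 56 or c = −48.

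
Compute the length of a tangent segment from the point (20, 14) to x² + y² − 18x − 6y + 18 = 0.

With centre O = (9, 3), |OP|² = 242 and r² = 72.
By the tangent–radius right angle, tangent length = √(|PO|² − r²) = √170.

√170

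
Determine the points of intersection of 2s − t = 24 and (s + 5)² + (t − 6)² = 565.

From the line, t = 2s − 24. Substituting:
5s² − 110s + 360 = 0  ⟹  s² − 22s + 72 = 0
s = 18 or s = 4, giving (18, 12) and (4, −16).

(4, −16) and (18, 12)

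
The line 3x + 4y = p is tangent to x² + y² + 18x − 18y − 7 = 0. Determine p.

For a tangent, require d(centre, line) = r = 13.
|3·(−9) + 4·9 − p| / √25 = 13
|p − (9)| = 13·5, so p = 74 or p = −56.

p = −56 or p = 74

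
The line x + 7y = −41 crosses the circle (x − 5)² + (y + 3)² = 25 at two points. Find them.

Substitute y = (−41 − x)/7:
50x² − 450x + 400 = 0  ⟹  x² − 9x + 8 = 0
x = 8 or x = 1, giving (8, −7) and (1, −6).

(1, −6) and (8, −7)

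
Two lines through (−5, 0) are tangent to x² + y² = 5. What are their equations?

x − 2y = −5 and x + 2y = −5

A line y − (0) = m(x − (−5)) is tangent when its distance from (0, 0) is √5:
[m·(5) − (0)]² = 5(m² + 1)
4m² − 1 = 0, so m = 1/2 or m = −1/2.
With m = 1/2: x − 2y = −5. With m = −1/2: x + 2y = −5.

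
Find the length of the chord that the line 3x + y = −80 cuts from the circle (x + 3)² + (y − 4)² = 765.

From the line, y = −3x − 80. Substituting:
10x² + 510x + 6300 = 0  ⟹  x² + 51x + 630 = 0
x = −21 or x = −30, giving (−21, −17) and (−30, 10).
Chord length = distance between (−21, −17) and (−30, 10) = √810 = 9√10.

9√10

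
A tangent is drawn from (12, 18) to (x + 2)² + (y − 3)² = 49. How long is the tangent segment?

With centre O = (−2, 3), |OP|² = 421 and r² = 49.
The tangent meets the radius at right angles, so tangent² = |PO|² − r² = 421 − 49 = 372.

2√93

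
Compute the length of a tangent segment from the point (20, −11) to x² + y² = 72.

√449

The centre is (0, 0) and r = 6√2. The square of the distance from P to the centre is 400 + 121 = 521.
The tangent meets the radius at right angles, so tangent² = |PO|² − r² = 521 − 72 = 449.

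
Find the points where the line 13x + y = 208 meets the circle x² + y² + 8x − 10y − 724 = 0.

From the line, y = −13x + 208. Substituting:
170x² − 5270x + 40460 = 0  ⟹  x² − 31x + 238 = 0
x = 17 or x = 14, giving (17, −13) and (14, 26).

(14, 26) and (17, −13)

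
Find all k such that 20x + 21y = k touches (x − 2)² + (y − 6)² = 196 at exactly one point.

k = −240 or k = 572

The line touches the circle iff its distance from (2, 6) is 14:
|20·2 + 21·6 − k| / √841 = 14
|k − (166)| = 14·29, so k = 572 or k = −240.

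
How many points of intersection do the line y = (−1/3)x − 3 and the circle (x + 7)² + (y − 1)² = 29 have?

Substituting the line into the circle gives 10x² + 150x + 324 = 0.
Discriminant = (150)² − 4·10·(324) = 9540 > 0.
Two real roots: the line is a secant.

2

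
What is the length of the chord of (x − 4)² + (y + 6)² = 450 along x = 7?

Centre (4, −6), r² = 450. Perpendicular distance d from centre to line = |−3| / √1 = 3.
Chord = 2√(r² − d²) = 2·√(441) = 42.

42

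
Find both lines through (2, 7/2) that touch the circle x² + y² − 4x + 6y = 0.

Let a tangent through (2, 7/2) have slope m. Its distance from (2, −3) must equal √13:
[m·(0) − (−13/2)]² = 13(m² + 1)
4m² − 9 = 0, so m = 3/2 or m = −3/2.
Through (2, 7/2) these give 3x − 2y = −1 and 3x + 2y = 13.

3x − 2y = −1 and 3x + 2y = 13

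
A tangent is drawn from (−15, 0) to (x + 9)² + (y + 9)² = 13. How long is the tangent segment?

2√26

Centre (−9, −9), r² = 13. |PO|² = (−6)² + (9)² = 117.
The tangent meets the radius at right angles, so tangent² = |PO|² − r² = 117 − 13 = 104.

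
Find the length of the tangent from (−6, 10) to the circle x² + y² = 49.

The centre is (0, 0) and r = 7. The square of the distance from P to the centre is 36 + 100 = 136.
Power of the point: PT² = |PO|² − r² = 87, so PT = √87.

√87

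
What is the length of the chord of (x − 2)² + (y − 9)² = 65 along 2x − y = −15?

6√5

The distance from (2, 9) to the line is 10/√5, and r² = 65.
Chord = 2√(r² − d²) = 2·√(45) = 6√5.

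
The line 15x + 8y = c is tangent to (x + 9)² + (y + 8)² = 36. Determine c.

Tangency holds when the distance from the centre (−9, −8) to the line equals the radius 6:
|15·(−9) + 8·(−8) − c| / √289 = 6
|c − (−199)| = 6·17, so c = −97 or c = −301.

c = −301 or c = −97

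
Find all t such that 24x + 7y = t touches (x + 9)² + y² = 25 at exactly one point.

t = −341 or t = −91

The line touches the circle iff its distance from (−9, 0) is 5:
|24·(−9) + 7·0 − t| / √625 = 5
|t − (−216)| = 5·25, so t = −91 or t = −341.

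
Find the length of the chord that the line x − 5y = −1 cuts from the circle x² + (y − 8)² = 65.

√26

The distance from (0, 8) to the line is 39/√26, and r² = 65.
Half the chord is √(r² − d²) = √(13/2), so the full chord is √26.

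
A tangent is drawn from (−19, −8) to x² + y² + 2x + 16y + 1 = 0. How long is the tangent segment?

2√65

The centre is (−1, −8) and r = 8. The square of the distance from P to the centre is 324 + 0 = 324.
Power of the point: PT² = |PO|² − r² = 260, so PT = 2√65.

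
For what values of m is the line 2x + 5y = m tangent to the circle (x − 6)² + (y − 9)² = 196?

The line touches the circle iff its distance from (6, 9) is 14:
|2·6 + 5·9 − m| / √29 = 14
|m − (57)| = 14√29.

m = 57 ± 14√29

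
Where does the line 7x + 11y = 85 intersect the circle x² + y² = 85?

Express y = (85 − 7x)/11 and substitute into the circle:
170x² − 1190x − 3060 = 0  ⟹  x² − 7x − 18 = 0
x = 9 or x = −2, giving (9, 2) and (−2, 9).

(−2, 9) and (9, 2)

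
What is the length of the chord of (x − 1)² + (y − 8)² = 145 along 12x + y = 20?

Centre (1, 8), r² = 145. Perpendicular distance d from centre to line = |0| / √145 = 0/√145.
Half the chord is √(r² − d²) = √(145), so the full chord is 2√145.

2√145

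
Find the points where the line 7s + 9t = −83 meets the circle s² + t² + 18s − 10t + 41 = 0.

Substitute t = (−83 − 7s)/9:
130s² + 3250s + 17680 = 0  ⟹  s² + 25s + 136 = 0
s = −8 or s = −17, giving (−8, −3) and (−17, 4).

(−17, 4) and (−8, −3)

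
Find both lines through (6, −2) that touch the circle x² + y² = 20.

Write the tangent as mx − y + (−2 − m·(6)) = 0 and set its distance from the centre to 2√5:
(−6m − (2))² = 20(m² + 1)
2m² + 3m − 2 = 0, so m = −2 or m = 1/2.
With m = −2: 2x + y = 10. With m = 1/2: x − 2y = 10.

2x + y = 10 and x − 2y = 10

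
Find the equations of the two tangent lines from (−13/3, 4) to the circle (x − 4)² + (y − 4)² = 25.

A line y − (4) = m(x − (−13/3)) is tangent when its distance from (4, 4) is 5:
(25/3m − (0))² = 25(m² + 1)
16m² − 9 = 0, so m = 3/4 or m = −3/4.
Through (−13/3, 4) these give 3x − 4y = −29 and 3x + 4y = 3.

3x − 4y = −29 and 3x + 4y = 3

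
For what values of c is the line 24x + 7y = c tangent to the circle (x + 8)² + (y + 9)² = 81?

For a tangent, require d(centre, line) = r = 9.
|24·(−8) + 7·(−9) − c| / √625 = 9
|c − (−255)| = 9·25, so c = −30 or c = −480.

c = −480 or c = −30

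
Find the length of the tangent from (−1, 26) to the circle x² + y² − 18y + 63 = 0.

Centre (0, 9), r² = 18. |PO|² = (−1)² + (17)² = 290.
The tangent meets the radius at right angles, so tangent² = |PO|² − r² = 290 − 18 = 272.

4√17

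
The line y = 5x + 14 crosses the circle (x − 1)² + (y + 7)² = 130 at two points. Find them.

From the line, y = 5x + 14. Substituting:
26x² + 208x + 312 = 0  ⟹  x² + 8x + 12 = 0
x = −2 or x = −6, giving (−2, 4) and (−6, −16).

(−6, −16) and (−2, 4)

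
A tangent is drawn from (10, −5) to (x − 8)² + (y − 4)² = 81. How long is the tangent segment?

2

Centre (8, 4), r² = 81. |PO|² = (2)² + (−9)² = 85.
Power of the point: PT² = |PO|² − r² = 4, so PT = 2.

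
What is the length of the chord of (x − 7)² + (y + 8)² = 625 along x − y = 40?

The distance from (7, −8) to the line is 25/√2, and r² = 625.
Chord = 2√(r² − d²) = 2·√(625/2) = 25√2.

25√2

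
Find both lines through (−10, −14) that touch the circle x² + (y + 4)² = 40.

Let a tangent through (−10, −14) have slope m. Its distance from (0, −4) must equal 2√10:
(10m − (10))² = 40(m² + 1)
3m² − 10m + 3 = 0, so m = 1/3 or m = 3.
Through (−10, −14) these give x − 3y = 32 and 3x − y = −16.

x − 3y = 32 and 3x − y = −16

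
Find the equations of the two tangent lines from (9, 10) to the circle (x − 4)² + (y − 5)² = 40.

x + 3y = 39 and 3x + y = 37

Let a tangent through (9, 10) have slope m. Its distance from (4, 5) must equal 2√10:
[m·(−5) − (−5)]² = 40(m² + 1)
3m² + 10m + 3 = 0, so m = −1/3 or m = −3.
Through (9, 10) these give x + 3y = 39 and 3x + y = 37.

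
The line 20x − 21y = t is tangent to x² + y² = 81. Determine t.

t = −261 or t = 261

For a tangent, require d(centre, line) = r = 9.
|20·0 − 21·0 − t| / √841 = 9
|t| = 9·29, so t = 261 or t = −261.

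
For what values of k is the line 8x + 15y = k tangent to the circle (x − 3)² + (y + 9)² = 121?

For a tangent, require d(centre, line) = r = 11.
|8·3 + 15·(−9) − k| / √289 = 11
|k − (−111)| = 11·17, so k = 76 or k = −298.

k = −298 or k = 76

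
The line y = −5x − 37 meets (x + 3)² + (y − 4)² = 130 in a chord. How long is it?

From the line, y = −5x − 37. Substituting:
26x² + 416x + 1560 = 0  ⟹  x² + 16x + 60 = 0
x = −6 or x = −10, giving (−6, −7) and (−10, 13).
|(−6, −7) − (−10, 13)| = √((4)² + (−20)²) = 4√26.

4√26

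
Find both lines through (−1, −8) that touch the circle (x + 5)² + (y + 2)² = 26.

Let a tangent through (−1, −8) have slope m. Its distance from (−5, −2) must equal √26:
[m·(−4) − (6)]² = 26(m² + 1)
5m² − 24m − 5 = 0, so m = −1/5 or m = 5.
With m = −1/5: x + 5y = −41. With m = 5: 5x − y = 3.

x + 5y = −41 and 5x − y = 3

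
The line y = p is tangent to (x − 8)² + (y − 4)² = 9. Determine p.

The line touches the circle iff its distance from (8, 4) is 3:
|0·8 + 1·4 − p| / √1 = 3
|p − (4)| = 3, so p = 7 or p = 1.

p = 1 or p = 7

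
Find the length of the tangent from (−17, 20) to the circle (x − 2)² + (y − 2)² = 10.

With centre O = (2, 2), |OP|² = 685 and r² = 10.
Power of the point: PT² = |PO|² − r² = 675, so PT = 15√3.

15√3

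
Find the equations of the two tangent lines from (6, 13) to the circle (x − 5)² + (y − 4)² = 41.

4x − 5y = −41 and 5x + 4y = 82

A line y − (13) = m(x − (6)) is tangent when its distance from (5, 4) is √41:
[m·(−1) − (−9)]² = 41(m² + 1)
20m² + 9m − 20 = 0, so m = 4/5 or m = −5/4.
With m = 4/5: 4x − 5y = −41. With m = −5/4: 5x + 4y = 82.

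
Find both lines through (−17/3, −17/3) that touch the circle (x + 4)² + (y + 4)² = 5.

Write the tangent as mx − y + (−17/3 − m·(−17/3)) = 0 and set its distance from the centre to √5:
[m·(5/3) − (5/3)]² = 5(m² + 1)
2m² + 5m + 2 = 0, so m = −1/2 or m = −2.
With m = −1/2: x + 2y = −17. With m = −2: 2x + y = −17.

x + 2y = −17 and 2x + y = −17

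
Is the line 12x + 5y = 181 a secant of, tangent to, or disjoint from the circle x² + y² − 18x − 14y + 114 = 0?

Substituting the line into the circle gives 169x² − 3954x + 22941 = 0.
Discriminant = (−3954)² − 4·169·(22941) = 126000 > 0.
Two real roots: the line is a secant.

secant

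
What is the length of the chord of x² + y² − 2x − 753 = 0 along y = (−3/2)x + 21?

The distance from (1, 0) to the line is 39/√13, and r² = 754.
Half the chord is √(r² − d²) = √(637), so the full chord is 14√13.

14√13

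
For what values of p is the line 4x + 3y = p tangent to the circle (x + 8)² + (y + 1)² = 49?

p = −70 or p = 0

Tangency holds when the distance from the centre (−8, −1) to the line equals the radius 7:
|4·(−8) + 3·(−1) − p| / √25 = 7
|p − (−35)| = 7·5, so p = 0 or p = −70.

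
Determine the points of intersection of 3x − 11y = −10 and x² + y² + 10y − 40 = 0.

Express y = (10 + 3x)/11 and substitute into the circle:
130x² + 390x − 3640 = 0  ⟹  x² + 3x − 28 = 0
x = 4 or x = −7, giving (4, 2) and (−7, −1).

(−7, −1) and (4, 2)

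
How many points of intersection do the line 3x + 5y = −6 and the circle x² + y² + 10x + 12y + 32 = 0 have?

Centre (−5, −6), r² = 29. Distance² from centre to line = (−39)²/34 = 1521/34.
Since d² > r², the line lies outside the circle.

0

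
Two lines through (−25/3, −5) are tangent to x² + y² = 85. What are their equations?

Let a tangent through (−25/3, −5) have slope m. Its distance from (0, 0) must equal √85:
(25/3m − (5))² = 85(m² + 1)
14m² + 75m + 54 = 0, so m = −9/2 or m = −6/7.
With m = −9/2: 9x + 2y = −85. With m = −6/7: 6x + 7y = −85.

9x + 2y = −85 and 6x + 7y = −85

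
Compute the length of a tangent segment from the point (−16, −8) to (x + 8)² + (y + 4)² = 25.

With centre O = (−8, −4), |OP|² = 80 and r² = 25.
By the tangent–radius right angle, tangent length = √(|PO|² − r²) = √55.

√55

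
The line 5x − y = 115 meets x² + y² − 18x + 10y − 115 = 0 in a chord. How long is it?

3√26

Express y = 5x − 115 and substitute into the circle:
26x² − 1118x + 11960 = 0  ⟹  x² − 43x + 460 = 0
x = 23 or x = 20, giving (23, 0) and (20, −15).
|(23, 0) − (20, −15)| = √((3)² + (15)²) = 3√26.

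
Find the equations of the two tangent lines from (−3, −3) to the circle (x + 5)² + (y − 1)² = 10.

3x − y = −6 and x + 3y = −12

A line y − (−3) = m(x − (−3)) is tangent when its distance from (−5, 1) is √10:
(−2m − (4))² = 10(m² + 1)
3m² − 8m − 3 = 0, so m = 3 or m = −1/3.
With m = 3: 3x − y = −6. With m = −1/3: x + 3y = −12.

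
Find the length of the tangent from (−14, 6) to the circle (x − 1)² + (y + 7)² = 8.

With centre O = (1, −7), |OP|² = 394 and r² = 8.
By the tangent–radius right angle, tangent length = √(|PO|² − r²) = √386.

√386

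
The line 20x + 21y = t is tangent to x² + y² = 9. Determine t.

t = −87 or t = 87

The line touches the circle iff its distance from (0, 0) is 3:
|20·0 + 21·0 − t| / √841 = 3
|t| = 3·29, so t = 87 or t = −87.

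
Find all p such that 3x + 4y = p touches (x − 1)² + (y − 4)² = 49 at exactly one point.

For a tangent, require d(centre, line) = r = 7.
|3·1 + 4·4 − p| / √25 = 7
|p − (19)| = 7·5, so p = 54 or p = −16.

p = −16 or p = 54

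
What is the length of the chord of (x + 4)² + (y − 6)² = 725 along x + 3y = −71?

√10

The distance from (−4, 6) to the line is 85/√10, and r² = 725.
Chord = 2√(r² − d²) = 2·√(5/2) = √10.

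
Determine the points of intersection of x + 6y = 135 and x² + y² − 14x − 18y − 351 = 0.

(−9, 24) and (27, 18)

Express y = (135 − x)/6 and substitute into the circle:
37x² − 666x − 8991 = 0  ⟹  x² − 18x − 243 = 0
x = 27 or x = −9, giving (27, 18) and (−9, 24).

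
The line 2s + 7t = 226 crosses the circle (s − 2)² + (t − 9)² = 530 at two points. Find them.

Substitute t = (226 − 2s)/7:
53s² − 848s + 795 = 0  ⟹  s² − 16s + 15 = 0
s = 15 or s = 1, giving (15, 28) and (1, 32).

(1, 32) and (15, 28)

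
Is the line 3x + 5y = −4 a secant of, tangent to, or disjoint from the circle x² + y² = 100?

secant

d² = (3·0 + 5·0 − (−4))²/34 = 8/17; r² = 100.
Since d² < r², the line cuts the circle twice.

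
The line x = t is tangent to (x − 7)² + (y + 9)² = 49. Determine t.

The line touches the circle iff its distance from (7, −9) is 7:
|1·7 + 0·(−9) − t| / √1 = 7
|t − (7)| = 7, so t = 14 or t = 0.

t = 0 or t = 14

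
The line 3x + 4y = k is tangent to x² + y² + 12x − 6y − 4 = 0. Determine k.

The line touches the circle iff its distance from (−6, 3) is 7:
|3·(−6) + 4·3 − k| / √25 = 7
|k − (−6)| = 7·5, so k = 29 or k = −41.

k = −41 or k = 29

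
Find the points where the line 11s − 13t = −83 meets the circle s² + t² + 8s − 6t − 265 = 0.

(−17, −8) and (9, 14)

Express t = (83 + 11s)/13 and substitute into the circle:
290s² + 2320s − 44370 = 0  ⟹  s² + 8s − 153 = 0
s = 9 or s = −17, giving (9, 14) and (−17, −8).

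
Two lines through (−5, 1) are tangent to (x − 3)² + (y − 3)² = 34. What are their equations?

Let a tangent through (−5, 1) have slope m. Its distance from (3, 3) must equal √34:
[m·(8) − (2)]² = 34(m² + 1)
15m² − 16m − 15 = 0, so m = 5/3 or m = −3/5.
Through (−5, 1) these give 5x − 3y = −28 and 3x + 5y = −10.

5x − 3y = −28 and 3x + 5y = −10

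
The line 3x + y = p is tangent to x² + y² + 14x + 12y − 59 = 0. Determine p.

The line touches the circle iff its distance from (−7, −6) is 12:
|3·(−7) + 1·(−6) − p| / √10 = 12
|p − (−27)| = 12√10.

p = −27 ± 12√10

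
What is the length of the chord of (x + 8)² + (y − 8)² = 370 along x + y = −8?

26√2

Substitute y = −x − 8:
2x² + 48x − 50 = 0  ⟹  x² + 24x − 25 = 0
x = 1 or x = −25, giving (1, −9) and (−25, 17).
Chord length = distance between (1, −9) and (−25, 17) = √1352 = 26√2.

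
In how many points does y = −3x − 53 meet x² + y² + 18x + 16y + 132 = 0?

0

Substituting the line into the circle gives 10x² + 288x + 2093 = 0.
Δ = 82944 − 83720 = −776.
No real roots: the line does not meet the circle.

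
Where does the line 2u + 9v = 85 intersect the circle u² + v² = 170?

(−7, 11) and (11, 7)

Express v = (85 − 2u)/9 and substitute into the circle:
85u² − 340u − 6545 = 0  ⟹  u² − 4u − 77 = 0
u = 11 or u = −7, giving (11, 7) and (−7, 11).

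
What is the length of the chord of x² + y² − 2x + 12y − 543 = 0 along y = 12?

32

From the line, y = 12. Substituting:
x² − 2x − 255 = 0
x = 17 or x = −15, giving (17, 12) and (−15, 12).
Chord length = distance between (17, 12) and (−15, 12) = √1024 = 32.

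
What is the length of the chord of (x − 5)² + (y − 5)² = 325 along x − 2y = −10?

16√5

The distance from (5, 5) to the line is 5/√5, and r² = 325.
Chord = 2√(r² − d²) = 2·√(320) = 16√5.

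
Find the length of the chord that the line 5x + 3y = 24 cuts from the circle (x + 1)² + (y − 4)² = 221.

The distance from (−1, 4) to the line is 17/√34, and r² = 221.
Half the chord is √(r² − d²) = √(425/2), so the full chord is 5√34.

5√34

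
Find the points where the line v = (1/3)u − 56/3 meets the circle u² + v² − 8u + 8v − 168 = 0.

(2, −18) and (14, −14)

From the line, v = (−56 + u)/3. Substituting:
10u² − 160u + 280 = 0  ⟹  u² − 16u + 28 = 0
u = 14 or u = 2, giving (14, −14) and (2, −18).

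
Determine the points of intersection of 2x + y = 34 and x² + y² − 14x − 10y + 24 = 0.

Substitute y = −2x + 34:
5x² − 130x + 840 = 0  ⟹  x² − 26x + 168 = 0
x = 14 or x = 12, giving (14, 6) and (12, 10).

(12, 10) and (14, 6)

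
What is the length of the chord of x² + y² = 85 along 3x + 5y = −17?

From the line, y = (−17 − 3x)/5. Substituting:
34x² + 102x − 1836 = 0  ⟹  x² + 3x − 54 = 0
x = 6 or x = −9, giving (6, −7) and (−9, 2).
|(6, −7) − (−9, 2)| = √((15)² + (−9)²) = 3√34.

3√34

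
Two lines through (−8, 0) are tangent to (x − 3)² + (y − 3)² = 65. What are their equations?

A line y − (0) = m(x − (−8)) is tangent when its distance from (3, 3) is √65:
(11m − (3))² = 65(m² + 1)
28m² − 33m − 28 = 0, so m = 7/4 or m = −4/7.
Through (−8, 0) these give 7x − 4y = −56 and 4x + 7y = −32.

7x − 4y = −56 and 4x + 7y = −32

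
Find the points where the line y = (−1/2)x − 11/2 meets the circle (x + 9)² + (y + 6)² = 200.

Express y = (−11 − x)/2 and substitute into the circle:
5x² + 70x − 475 = 0  ⟹  x² + 14x − 95 = 0
x = 5 or x = −19, giving (5, −8) and (−19, 4).

(−19, 4) and (5, −8)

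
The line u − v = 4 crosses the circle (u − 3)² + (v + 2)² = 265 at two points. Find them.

(−9, −13) and (14, 10)

From the line, v = u − 4. Substituting:
2u² − 10u − 252 = 0  ⟹  u² − 5u − 126 = 0
u = 14 or u = −9, giving (14, 10) and (−9, −13).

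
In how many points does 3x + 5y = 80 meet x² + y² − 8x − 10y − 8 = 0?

0

Substituting the line into the circle gives 34x² − 530x + 2200 = 0.
Discriminant = (−530)² − 4·34·(2200) = −18300 < 0.
No real roots: the line does not meet the circle.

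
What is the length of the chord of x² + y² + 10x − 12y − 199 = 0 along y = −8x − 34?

4√65

Centre (−5, 6), r² = 260. Perpendicular distance d from centre to line = |0| / √65 = 0/√65.
Half the chord is √(r² − d²) = √(260), so the full chord is 4√65.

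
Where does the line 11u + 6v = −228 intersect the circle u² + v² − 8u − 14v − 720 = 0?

Express v = (−228 − 11u)/6 and substitute into the circle:
157u² + 5652u + 45216 = 0  ⟹  u² + 36u + 288 = 0
u = −12 or u = −24, giving (−12, −16) and (−24, 6).

(−24, 6) and (−12, −16)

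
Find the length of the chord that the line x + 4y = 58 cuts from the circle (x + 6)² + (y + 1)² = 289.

2√17

Substitute y = (58 − x)/4:
17x² + 68x − 204 = 0  ⟹  x² + 4x − 12 = 0
x = 2 or x = −6, giving (2, 14) and (−6, 16).
|(2, 14) − (−6, 16)| = √((8)² + (−2)²) = 2√17.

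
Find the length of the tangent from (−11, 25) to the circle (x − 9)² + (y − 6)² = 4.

Centre (9, 6), r² = 4. |PO|² = (−20)² + (19)² = 761.
The tangent meets the radius at right angles, so tangent² = |PO|² − r² = 761 − 4 = 757.

√757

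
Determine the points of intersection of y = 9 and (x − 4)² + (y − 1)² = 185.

Substitute y = 9:
x² − 8x − 105 = 0
x = 15 or x = −7, giving (15, 9) and (−7, 9).

(−7, 9) and (15, 9)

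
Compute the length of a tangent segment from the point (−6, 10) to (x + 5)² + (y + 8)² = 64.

3√29

With centre O = (−5, −8), |OP|² = 325 and r² = 64.
The tangent meets the radius at right angles, so tangent² = |PO|² − r² = 325 − 64 = 261.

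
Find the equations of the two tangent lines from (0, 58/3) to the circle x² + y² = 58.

7x + 3y = 58 and 7x − 3y = −58

A line y − (58/3) = m(x − (0)) is tangent when its distance from (0, 0) is √58:
(0m − (−58/3))² = 58(m² + 1)
9m² − 49 = 0, so m = −7/3 or m = 7/3.
Through (0, 58/3) these give 7x + 3y = 58 and 7x − 3y = −58.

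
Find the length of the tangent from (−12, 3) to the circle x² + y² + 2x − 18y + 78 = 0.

3√17

The centre is (−1, 9) and r = 2. The square of the distance from P to the centre is 121 + 36 = 157.
The tangent meets the radius at right angles, so tangent² = |PO|² − r² = 157 − 4 = 153.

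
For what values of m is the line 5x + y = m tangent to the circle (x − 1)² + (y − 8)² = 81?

m = 13 ± 9√26

The line touches the circle iff its distance from (1, 8) is 9:
|5·1 + 1·8 − m| / √26 = 9
|m − (13)| = 9√26.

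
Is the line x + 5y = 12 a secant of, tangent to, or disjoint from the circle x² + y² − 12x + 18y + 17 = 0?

d² = (1·6 + 5·(−9) − (12))²/26 = 2601/26; r² = 100.
Since d² > r², the line lies outside the circle.

disjoint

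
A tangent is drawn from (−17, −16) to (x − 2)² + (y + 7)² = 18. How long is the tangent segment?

2√106

The centre is (2, −7) and r = 3√2. The square of the distance from P to the centre is 361 + 81 = 442.
By the tangent–radius right angle, tangent length = √(|PO|² − r²) = √424 = 2√106.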